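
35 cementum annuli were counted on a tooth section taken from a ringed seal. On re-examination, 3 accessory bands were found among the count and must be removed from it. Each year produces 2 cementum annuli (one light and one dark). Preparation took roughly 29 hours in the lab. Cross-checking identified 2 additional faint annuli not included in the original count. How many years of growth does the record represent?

After corrections the count is 35 − 3 + 2 = 34 cementum annuli.
Dividing by 2 cementum annuli per year: 34 / 2 = 17 years.

17 years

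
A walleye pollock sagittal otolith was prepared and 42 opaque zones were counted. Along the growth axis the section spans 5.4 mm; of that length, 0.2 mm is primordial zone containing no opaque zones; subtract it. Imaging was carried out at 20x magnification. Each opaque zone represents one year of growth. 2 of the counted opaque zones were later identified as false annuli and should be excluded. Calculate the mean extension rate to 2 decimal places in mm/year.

After corrections the count is 42 − 2 = 40 opaque zones.
Net length = 5.4 − 0.2 = 5.2 mm.
Extension rate ≈ 5.2 / 40 = 0.13 mm/year.

0.13 mm/year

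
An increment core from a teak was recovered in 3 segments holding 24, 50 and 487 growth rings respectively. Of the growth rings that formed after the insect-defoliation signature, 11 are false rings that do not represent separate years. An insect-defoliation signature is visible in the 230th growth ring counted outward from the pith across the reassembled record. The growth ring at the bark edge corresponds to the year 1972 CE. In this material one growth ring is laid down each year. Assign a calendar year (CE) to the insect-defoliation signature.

1652 CE

Total growth rings = 24 + 50 + 487 = 561.
561 − 230 = 331 growth rings lie beyond the insect-defoliation signature toward the bark edge.
Removing the 11 false growth rings leaves 331 − 11 = 320 true growth rings beyond the insect-defoliation signature.
1972 − 320 = 1652 CE.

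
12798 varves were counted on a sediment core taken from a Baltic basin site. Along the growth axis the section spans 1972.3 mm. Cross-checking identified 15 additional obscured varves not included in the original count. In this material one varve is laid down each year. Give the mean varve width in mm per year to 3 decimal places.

0.154 mm per year

Adjusted count: 12798 + 15 = 12813 varves.
1972.3 mm over 12813 years gives 1972.3 / 12813 ≈ 0.154 mm per year.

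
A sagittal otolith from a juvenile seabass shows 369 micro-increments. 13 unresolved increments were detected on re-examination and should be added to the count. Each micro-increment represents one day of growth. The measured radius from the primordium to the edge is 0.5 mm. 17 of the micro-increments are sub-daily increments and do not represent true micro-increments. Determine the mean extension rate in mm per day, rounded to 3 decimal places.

0.001 mm per day

After corrections the count is 369 − 17 + 13 = 365 micro-increments.
Mean rate = 0.5 mm / 365 days ≈ 0.001 mm per day.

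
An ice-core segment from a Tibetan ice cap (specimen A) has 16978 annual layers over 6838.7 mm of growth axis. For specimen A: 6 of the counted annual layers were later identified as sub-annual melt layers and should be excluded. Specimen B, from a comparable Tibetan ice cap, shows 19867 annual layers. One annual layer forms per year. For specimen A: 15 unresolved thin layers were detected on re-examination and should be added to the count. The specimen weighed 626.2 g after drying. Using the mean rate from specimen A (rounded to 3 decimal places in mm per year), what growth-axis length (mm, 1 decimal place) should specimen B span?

8006.4 mm

Specimen A: true annual layer count = 16978 − 6 + 15 = 16987.
A: Mean rate = 6838.7 mm / 16987 years ≈ 0.403 mm per year.
For B, 0.403 mm/year × 19867 years = 8006.4 mm.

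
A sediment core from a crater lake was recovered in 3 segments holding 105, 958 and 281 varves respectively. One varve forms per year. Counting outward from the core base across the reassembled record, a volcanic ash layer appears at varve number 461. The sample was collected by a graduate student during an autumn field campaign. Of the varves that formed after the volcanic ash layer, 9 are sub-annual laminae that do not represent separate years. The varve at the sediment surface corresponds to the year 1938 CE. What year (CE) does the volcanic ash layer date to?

Total varves = 105 + 958 + 281 = 1344.
The volcanic ash layer sits at varve 461 from the core base, so 1344 − 461 = 883 varves formed after it.
Excluding 9 false varves: 883 − 9 = 874.
1938 − 874 = 1064 CE.

1064 CE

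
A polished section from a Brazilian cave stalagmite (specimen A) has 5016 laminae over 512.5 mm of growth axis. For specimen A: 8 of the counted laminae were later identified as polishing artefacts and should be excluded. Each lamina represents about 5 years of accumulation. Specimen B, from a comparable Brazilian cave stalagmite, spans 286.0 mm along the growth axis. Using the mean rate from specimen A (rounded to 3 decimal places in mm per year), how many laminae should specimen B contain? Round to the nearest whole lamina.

2860 laminae

Specimen A: adjusted count: 5016 − 8 = 5008 laminae.
Specimen A: 5008 laminae at 5 years each span 5008 × 5 = 25040 years.
A: Mean rate = 512.5 mm / 25040 years ≈ 0.020 mm/year.
Specimen B: 286.0 mm / 0.020 mm per year = 14300.00 years; at 5 years per lamina that is 14300.00 / 5 ≈ 2860 laminae.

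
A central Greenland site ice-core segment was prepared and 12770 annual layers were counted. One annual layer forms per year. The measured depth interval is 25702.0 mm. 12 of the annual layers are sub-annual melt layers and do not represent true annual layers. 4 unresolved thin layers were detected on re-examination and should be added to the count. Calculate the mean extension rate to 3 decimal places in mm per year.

Correcting the raw count gives 12770 − 12 + 4 = 12762 true annual layers.
Mean rate = 25702.0 mm / 12762 years ≈ 2.014 mm per year.

2.014 mm per year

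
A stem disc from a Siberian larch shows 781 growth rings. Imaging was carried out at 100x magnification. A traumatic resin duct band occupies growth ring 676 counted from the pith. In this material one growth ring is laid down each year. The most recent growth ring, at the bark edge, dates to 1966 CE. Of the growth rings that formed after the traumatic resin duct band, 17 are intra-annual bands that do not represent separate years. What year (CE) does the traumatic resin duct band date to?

The traumatic resin duct band sits at growth ring 676 from the pith, so 781 − 676 = 105 growth rings formed after it.
Excluding 17 false growth rings: 105 − 17 = 88.
1966 − 88 = 1878 CE.

1878 CE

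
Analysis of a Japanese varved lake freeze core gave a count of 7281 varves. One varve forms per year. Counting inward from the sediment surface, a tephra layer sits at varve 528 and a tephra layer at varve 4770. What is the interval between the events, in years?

4242 yr

Separation: 4770 − 528 = 4242 varves.
One varve per year makes the interval 4242 years.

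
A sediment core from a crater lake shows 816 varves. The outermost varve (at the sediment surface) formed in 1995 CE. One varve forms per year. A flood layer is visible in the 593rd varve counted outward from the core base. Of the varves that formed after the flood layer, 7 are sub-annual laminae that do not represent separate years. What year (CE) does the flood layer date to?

The flood layer sits at varve 593 from the core base, so 816 − 593 = 223 varves formed after it.
223 − 7 false = 216 true varves after the flood layer.
Counting back 216 years from 1995 CE places the flood layer in 1995 − 216 = 1779 CE.

1779 CE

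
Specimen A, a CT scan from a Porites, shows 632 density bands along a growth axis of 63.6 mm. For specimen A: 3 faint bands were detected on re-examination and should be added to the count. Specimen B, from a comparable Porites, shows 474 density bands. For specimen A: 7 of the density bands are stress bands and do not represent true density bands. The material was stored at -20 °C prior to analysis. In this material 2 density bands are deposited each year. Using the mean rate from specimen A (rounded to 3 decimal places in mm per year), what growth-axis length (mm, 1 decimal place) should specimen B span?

48.1 mm

Specimen A: after corrections the count is 632 − 7 + 3 = 628 density bands.
Specimen A: with 2 density bands per year, 628 / 2 = 314 years.
A: Extension rate ≈ 63.6 / 314 = 0.203 mm per year.
Specimen B: dividing by 2 density bands per year: 474 / 2 = 237 years. For B, 0.203 mm/year × 237 years = 48.1 mm.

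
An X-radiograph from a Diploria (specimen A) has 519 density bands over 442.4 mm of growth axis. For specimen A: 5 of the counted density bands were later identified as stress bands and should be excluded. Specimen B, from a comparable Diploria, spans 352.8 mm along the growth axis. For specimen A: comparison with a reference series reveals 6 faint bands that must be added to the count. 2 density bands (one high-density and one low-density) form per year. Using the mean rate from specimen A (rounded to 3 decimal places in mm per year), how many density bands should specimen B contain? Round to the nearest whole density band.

415 density bands

Specimen A: true density band count = 519 − 5 + 6 = 520.
Specimen A: 520 density bands at 2 per year is 520 / 2 = 260 years.
A: Mean rate = 442.4 mm / 260 years ≈ 1.702 mm per year.
B spans 352.8 / 1.702 = 207.29 years; at 2 density bands per year that is 207.29 × 2 ≈ 415 density bands.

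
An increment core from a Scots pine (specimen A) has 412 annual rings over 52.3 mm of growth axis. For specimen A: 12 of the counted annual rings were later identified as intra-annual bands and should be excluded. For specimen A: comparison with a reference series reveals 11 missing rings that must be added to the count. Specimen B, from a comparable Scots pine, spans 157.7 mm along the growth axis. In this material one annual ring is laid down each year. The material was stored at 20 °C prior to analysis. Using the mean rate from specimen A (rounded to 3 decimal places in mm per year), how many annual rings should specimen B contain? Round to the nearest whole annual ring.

Specimen A: adjusted count: 412 − 12 + 11 = 411 annual rings.
A: 52.3 mm over 411 years gives 52.3 / 411 ≈ 0.127 mm/yr.
Specimen B: 157.7 mm / 0.127 mm per year = 1241.73 years ≈ 1242 annual rings.

1242 annual rings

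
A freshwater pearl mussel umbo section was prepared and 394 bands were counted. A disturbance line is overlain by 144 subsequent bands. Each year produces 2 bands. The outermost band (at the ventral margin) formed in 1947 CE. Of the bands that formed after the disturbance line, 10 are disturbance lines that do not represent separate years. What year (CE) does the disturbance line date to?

1880 CE

144 bands formed after the disturbance line.
Removing the 10 false bands leaves 144 − 10 = 134 true bands beyond the disturbance line.
134 bands at 2 per year is 134 / 2 = 67 years.
Counting back 67 years from 1947 CE places the disturbance line in 1947 − 67 = 1880 CE.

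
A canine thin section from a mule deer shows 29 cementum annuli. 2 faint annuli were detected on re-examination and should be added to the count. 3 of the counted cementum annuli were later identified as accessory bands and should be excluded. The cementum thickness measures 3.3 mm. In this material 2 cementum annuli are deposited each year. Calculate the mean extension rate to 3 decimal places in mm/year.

0.236 mm/year

Correcting the raw count gives 29 − 3 + 2 = 28 true cementum annuli.
Dividing by 2 cementum annuli per year: 28 / 2 = 14 years.
Extension rate ≈ 3.3 / 14 = 0.236 mm/year.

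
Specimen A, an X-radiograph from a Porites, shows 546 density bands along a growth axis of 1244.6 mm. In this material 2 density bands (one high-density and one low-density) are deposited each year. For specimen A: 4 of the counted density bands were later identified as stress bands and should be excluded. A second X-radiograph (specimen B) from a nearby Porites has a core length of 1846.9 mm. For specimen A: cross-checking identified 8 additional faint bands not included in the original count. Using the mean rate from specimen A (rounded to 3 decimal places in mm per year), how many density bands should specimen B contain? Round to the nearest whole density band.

Specimen A: after corrections the count is 546 − 4 + 8 = 550 density bands.
Specimen A: dividing by 2 density bands per year: 550 / 2 = 275 years.
A: 1244.6 mm over 275 years gives 1244.6 / 275 ≈ 4.526 mm/yr.
Specimen B: 1846.9 mm / 4.526 mm per year = 408.06 years; at 2 density bands per year that is 408.06 × 2 ≈ 816 density bands.

816 density bands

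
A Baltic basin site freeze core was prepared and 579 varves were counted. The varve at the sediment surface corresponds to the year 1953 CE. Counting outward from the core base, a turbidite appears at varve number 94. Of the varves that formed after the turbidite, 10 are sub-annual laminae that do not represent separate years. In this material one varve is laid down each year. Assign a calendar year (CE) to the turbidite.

1478 CE

Between varve 94 and the sediment surface there are 579 − 94 = 485 varves.
Removing the 10 false varves leaves 485 − 10 = 475 true varves beyond the turbidite.
1953 − 475 = 1478 CE.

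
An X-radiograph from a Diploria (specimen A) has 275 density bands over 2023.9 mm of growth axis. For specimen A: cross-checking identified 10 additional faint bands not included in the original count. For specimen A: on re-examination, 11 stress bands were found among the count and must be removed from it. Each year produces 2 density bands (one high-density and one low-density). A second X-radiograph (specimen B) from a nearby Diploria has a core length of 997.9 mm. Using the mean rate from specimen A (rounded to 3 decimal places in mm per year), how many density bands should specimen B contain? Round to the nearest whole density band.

135 density bands

Specimen A: after corrections the count is 275 − 11 + 10 = 274 density bands.
Specimen A: with 2 density bands per year, 274 / 2 = 137 years.
A: 2023.9 mm over 137 years gives 2023.9 / 137 ≈ 14.773 mm/year.
Specimen B: 997.9 mm / 14.773 mm per year = 67.55 years; at 2 density bands per year that is 67.55 × 2 ≈ 135 density bands.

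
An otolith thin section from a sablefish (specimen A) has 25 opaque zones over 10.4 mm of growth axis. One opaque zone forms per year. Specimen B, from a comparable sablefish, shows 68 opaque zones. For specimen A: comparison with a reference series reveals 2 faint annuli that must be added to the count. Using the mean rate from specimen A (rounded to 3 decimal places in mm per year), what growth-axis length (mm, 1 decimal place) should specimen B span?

Specimen A: after corrections the count is 25 + 2 = 27 opaque zones.
A: 10.4 mm over 27 years gives 10.4 / 27 ≈ 0.385 mm/year.
For B, 0.385 mm/year × 68 years = 26.2 mm.

26.2 mm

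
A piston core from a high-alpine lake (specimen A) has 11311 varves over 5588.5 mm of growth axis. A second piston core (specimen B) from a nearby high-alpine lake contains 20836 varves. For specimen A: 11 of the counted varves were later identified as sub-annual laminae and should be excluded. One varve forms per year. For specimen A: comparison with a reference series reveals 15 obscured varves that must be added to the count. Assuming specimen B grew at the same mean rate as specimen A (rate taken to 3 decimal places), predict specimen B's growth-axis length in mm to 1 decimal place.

Specimen A: correcting the raw count gives 11311 − 11 + 15 = 11315 true varves.
A: Extension rate ≈ 5588.5 / 11315 = 0.494 mm per year.
B's length ≈ 0.494 × 20836 = 10293.0 mm.

10293.0 mm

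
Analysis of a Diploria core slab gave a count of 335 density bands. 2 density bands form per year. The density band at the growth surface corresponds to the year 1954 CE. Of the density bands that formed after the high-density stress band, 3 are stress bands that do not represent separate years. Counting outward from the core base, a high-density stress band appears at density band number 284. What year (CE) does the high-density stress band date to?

1930 CE

The high-density stress band sits at density band 284 from the core base, so 335 − 284 = 51 density bands formed after it.
Excluding 3 false density bands: 51 − 3 = 48.
Dividing by 2 density bands per year: 48 / 2 = 24 years.
Counting back 24 years from 1954 CE places the high-density stress band in 1954 − 24 = 1930 CE.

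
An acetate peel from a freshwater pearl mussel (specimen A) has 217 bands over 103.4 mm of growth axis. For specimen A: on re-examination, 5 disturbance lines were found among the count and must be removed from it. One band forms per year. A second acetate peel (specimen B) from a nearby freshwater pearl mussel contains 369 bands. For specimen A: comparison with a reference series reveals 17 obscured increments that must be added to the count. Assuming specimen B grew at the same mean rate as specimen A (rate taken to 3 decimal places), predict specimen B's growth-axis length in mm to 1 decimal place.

166.8 mm

Specimen A: correcting the raw count gives 217 − 5 + 17 = 229 true bands.
A: 103.4 mm over 229 years gives 103.4 / 229 ≈ 0.452 mm per year.
Length of B = 0.452 × 369 = 166.8 mm.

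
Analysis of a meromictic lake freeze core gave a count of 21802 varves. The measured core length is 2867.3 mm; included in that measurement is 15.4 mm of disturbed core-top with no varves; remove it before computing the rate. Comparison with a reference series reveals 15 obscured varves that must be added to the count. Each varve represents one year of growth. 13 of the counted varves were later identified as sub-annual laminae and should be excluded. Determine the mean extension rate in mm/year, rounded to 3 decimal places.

Adjusted count: 21802 − 13 + 15 = 21804 varves.
Removing the 15.4 mm offcut leaves 2867.3 − 15.4 = 2851.9 mm.
Mean rate = 2851.9 mm / 21804 years ≈ 0.131 mm/year.

0.131 mm/year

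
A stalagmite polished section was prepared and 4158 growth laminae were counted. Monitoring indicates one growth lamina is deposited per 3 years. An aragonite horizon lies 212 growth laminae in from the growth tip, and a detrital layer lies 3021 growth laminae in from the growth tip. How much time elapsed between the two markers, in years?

8427 years

Separation: 3021 − 212 = 2809 growth laminae.
At 3 years per growth lamina, 2809 × 3 = 8427 years.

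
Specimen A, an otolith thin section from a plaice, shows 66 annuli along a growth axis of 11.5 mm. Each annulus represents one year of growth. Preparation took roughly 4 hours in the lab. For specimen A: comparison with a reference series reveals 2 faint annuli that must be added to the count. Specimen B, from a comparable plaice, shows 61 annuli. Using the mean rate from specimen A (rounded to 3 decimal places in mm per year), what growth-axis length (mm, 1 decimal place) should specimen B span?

Specimen A: true annulus count = 66 + 2 = 68.
A: Mean rate = 11.5 mm / 68 years ≈ 0.169 mm/year.
For B, 0.169 mm/year × 61 years = 10.3 mm.

10.3 mm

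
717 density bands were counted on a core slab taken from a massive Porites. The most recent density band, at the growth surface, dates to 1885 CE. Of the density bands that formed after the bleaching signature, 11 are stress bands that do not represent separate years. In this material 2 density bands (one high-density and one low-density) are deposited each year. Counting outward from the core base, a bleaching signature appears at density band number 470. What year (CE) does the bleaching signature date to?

1767 CE

Between density band 470 and the growth surface there are 717 − 470 = 247 density bands.
247 − 11 false = 236 true density bands after the bleaching signature.
Dividing by 2 density bands per year: 236 / 2 = 118 years.
The density band at the growth surface is 1885 CE, so the bleaching signature dates to 1885 − 118 = 1767 CE.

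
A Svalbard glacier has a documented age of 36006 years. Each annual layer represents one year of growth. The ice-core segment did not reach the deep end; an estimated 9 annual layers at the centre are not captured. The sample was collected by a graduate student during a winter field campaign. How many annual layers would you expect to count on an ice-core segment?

35997 annual layers

One annual layer per year gives 36006 annual layers over 36006 years.
Less the 9 uncaptured annual layers: 36006 − 9 = 35997.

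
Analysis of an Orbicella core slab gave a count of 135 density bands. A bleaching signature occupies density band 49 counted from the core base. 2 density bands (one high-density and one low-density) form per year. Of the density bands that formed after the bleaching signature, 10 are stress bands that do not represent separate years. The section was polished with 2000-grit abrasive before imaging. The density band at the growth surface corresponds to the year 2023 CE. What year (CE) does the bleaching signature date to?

The bleaching signature sits at density band 49 from the core base, so 135 − 49 = 86 density bands formed after it.
86 − 10 false = 76 true density bands after the bleaching signature.
76 density bands at 2 per year is 76 / 2 = 38 years.
The density band at the growth surface is 2023 CE, so the bleaching signature dates to 2023 − 38 = 1985 CE.

1985 CE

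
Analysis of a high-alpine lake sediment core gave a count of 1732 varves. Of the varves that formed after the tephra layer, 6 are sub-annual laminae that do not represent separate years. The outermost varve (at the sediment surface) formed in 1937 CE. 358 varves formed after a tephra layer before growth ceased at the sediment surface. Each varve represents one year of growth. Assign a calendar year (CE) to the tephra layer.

1585 CE

There are 358 varves younger than the tephra layer.
Removing the 6 false varves leaves 358 − 6 = 352 true varves beyond the tephra layer.
1937 − 352 = 1585 CE.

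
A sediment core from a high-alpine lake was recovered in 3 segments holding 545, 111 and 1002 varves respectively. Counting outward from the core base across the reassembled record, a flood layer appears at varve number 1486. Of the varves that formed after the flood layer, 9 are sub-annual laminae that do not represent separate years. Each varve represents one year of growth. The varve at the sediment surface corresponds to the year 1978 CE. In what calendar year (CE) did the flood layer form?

1815 CE

Total varves = 545 + 111 + 1002 = 1658.
1658 − 1486 = 172 varves lie beyond the flood layer toward the sediment surface.
Excluding 9 false varves: 172 − 9 = 163.
Counting back 163 years from 1978 CE places the flood layer in 1978 − 163 = 1815 CE.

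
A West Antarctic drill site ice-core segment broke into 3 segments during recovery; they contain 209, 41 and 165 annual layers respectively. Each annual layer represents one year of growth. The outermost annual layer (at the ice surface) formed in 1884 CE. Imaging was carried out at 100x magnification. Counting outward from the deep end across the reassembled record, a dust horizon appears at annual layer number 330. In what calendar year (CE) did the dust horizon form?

1799 CE

Total annual layers = 209 + 41 + 165 = 415.
415 − 330 = 85 annual layers lie beyond the dust horizon toward the ice surface.
1884 − 85 = 1799 CE.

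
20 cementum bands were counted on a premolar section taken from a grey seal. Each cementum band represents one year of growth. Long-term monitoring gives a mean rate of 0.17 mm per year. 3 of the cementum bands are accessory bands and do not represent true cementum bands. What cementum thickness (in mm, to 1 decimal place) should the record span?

True cementum band count = 20 − 3 = 17.
17 years at 0.17 mm/year gives 0.17 × 17 = 2.9 mm.

2.9 mm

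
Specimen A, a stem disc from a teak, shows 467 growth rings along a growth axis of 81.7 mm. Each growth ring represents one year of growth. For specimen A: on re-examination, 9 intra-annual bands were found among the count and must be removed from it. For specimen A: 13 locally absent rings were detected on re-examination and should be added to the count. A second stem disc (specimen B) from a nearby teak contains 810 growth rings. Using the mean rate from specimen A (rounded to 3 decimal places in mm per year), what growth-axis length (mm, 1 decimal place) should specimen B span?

Specimen A: correcting the raw count gives 467 − 9 + 13 = 471 true growth rings.
A: 81.7 mm over 471 years gives 81.7 / 471 ≈ 0.173 mm/year.
Length of B = 0.173 × 810 = 140.1 mm.

140.1 mm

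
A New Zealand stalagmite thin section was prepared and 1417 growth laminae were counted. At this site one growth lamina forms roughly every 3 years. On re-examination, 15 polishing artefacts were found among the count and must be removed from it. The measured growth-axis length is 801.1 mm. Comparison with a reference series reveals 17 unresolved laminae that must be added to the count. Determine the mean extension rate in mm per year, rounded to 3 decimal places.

After corrections the count is 1417 − 15 + 17 = 1419 growth laminae.
1419 growth laminae at 3 years each span 1419 × 3 = 4257 years.
801.1 mm over 4257 years gives 801.1 / 4257 ≈ 0.188 mm per year.

0.188 mm per year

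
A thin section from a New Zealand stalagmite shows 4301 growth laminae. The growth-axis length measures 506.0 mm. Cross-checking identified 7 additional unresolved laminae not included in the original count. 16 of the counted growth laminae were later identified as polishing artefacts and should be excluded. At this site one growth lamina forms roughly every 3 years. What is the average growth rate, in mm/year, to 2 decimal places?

0.04 mm/year

Correcting the raw count gives 4301 − 16 + 7 = 4292 true growth laminae.
Multiplying by 3 years per growth lamina: 4292 × 3 = 12876 years.
Mean rate = 506.0 mm / 12876 years ≈ 0.04 mm/year.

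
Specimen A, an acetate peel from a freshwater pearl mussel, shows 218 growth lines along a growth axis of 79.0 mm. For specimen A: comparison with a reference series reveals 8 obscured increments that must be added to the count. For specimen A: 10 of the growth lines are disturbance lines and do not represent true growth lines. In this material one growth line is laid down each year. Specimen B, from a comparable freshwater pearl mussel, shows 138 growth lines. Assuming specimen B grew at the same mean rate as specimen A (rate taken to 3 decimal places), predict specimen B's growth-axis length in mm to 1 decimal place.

Specimen A: adjusted count: 218 − 10 + 8 = 216 growth lines.
A: 79.0 mm over 216 years gives 79.0 / 216 ≈ 0.366 mm per year.
For B, 0.366 mm/year × 138 years = 50.5 mm.

50.5 mm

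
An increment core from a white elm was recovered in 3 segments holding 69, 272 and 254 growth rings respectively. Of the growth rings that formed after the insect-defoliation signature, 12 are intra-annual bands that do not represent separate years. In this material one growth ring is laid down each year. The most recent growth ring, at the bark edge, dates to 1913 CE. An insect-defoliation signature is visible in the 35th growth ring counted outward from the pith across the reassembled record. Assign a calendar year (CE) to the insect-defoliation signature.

1365 CE

Total growth rings = 69 + 272 + 254 = 595.
595 − 35 = 560 growth rings lie beyond the insect-defoliation signature toward the bark edge.
560 − 12 false = 548 true growth rings after the insect-defoliation signature.
1913 − 548 = 1365 CE.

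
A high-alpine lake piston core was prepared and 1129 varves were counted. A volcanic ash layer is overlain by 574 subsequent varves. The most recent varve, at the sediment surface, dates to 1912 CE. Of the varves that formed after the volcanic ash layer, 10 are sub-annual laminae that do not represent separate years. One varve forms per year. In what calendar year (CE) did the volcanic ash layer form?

574 varves post-date the volcanic ash layer.
Excluding 10 false varves: 574 − 10 = 564.
1912 − 564 = 1348 CE.

1348 CE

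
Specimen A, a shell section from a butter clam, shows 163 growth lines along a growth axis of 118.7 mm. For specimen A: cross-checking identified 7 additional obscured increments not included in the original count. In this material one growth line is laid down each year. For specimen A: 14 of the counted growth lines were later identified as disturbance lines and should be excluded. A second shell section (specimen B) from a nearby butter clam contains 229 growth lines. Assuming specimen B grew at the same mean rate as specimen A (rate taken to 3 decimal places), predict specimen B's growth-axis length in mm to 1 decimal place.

174.3 mm

Specimen A: true growth line count = 163 − 14 + 7 = 156.
A: Extension rate ≈ 118.7 / 156 = 0.761 mm/year.
Length of B = 0.761 × 229 = 174.3 mm.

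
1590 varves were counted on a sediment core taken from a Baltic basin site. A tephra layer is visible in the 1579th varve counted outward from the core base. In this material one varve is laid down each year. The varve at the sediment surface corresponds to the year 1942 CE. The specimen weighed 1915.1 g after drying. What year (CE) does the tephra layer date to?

1931 CE

The tephra layer sits at varve 1579 from the core base, so 1590 − 1579 = 11 varves formed after it.
The varve at the sediment surface is 1942 CE, so the tephra layer dates to 1942 − 11 = 1931 CE.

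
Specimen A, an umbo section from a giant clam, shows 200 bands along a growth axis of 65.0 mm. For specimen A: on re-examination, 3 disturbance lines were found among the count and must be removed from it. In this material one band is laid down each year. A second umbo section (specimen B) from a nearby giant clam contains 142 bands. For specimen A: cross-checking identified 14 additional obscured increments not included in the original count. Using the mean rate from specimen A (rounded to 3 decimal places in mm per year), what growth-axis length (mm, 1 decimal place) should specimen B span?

Specimen A: true band count = 200 − 3 + 14 = 211.
A: Extension rate ≈ 65.0 / 211 = 0.308 mm/yr.
B's length ≈ 0.308 × 142 = 43.7 mm.

43.7 mm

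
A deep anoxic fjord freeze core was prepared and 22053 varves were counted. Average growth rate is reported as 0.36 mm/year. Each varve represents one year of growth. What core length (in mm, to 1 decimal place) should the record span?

The record spans 22053 years at 0.36 mm per year.
22053 years at 0.36 mm/year gives 0.36 × 22053 = 7939.1 mm.

7939.1 mm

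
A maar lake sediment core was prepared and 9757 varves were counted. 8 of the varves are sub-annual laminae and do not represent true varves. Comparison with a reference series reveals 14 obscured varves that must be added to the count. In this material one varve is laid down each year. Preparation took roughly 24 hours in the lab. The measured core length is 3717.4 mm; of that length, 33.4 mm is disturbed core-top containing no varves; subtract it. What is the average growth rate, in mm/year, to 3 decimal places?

True varve count = 9757 − 8 + 14 = 9763.
Net length = 3717.4 − 33.4 = 3684.0 mm.
3684.0 mm over 9763 years gives 3684.0 / 9763 ≈ 0.377 mm/year.

0.377 mm/year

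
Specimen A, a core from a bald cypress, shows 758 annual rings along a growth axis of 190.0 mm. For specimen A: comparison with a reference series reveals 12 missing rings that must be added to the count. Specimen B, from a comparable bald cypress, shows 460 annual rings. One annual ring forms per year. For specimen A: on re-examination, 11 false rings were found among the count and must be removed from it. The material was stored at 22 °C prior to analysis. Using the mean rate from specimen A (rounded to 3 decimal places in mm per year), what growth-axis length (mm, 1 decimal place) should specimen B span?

115.0 mm

Specimen A: true annual ring count = 758 − 11 + 12 = 759.
A: 190.0 mm over 759 years gives 190.0 / 759 ≈ 0.250 mm/yr.
Length of B = 0.250 × 460 = 115.0 mm.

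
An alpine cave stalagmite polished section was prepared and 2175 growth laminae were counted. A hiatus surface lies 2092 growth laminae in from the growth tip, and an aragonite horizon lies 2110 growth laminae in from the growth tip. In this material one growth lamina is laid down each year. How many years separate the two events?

Separation: 2110 − 2092 = 18 growth laminae.
One growth lamina per year makes the interval 18 years.

18 years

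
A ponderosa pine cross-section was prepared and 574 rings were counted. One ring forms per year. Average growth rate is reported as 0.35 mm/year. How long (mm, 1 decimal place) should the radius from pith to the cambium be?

574 years of growth are recorded.
Length ≈ 0.35 × 574 = 200.9 mm.

200.9 mm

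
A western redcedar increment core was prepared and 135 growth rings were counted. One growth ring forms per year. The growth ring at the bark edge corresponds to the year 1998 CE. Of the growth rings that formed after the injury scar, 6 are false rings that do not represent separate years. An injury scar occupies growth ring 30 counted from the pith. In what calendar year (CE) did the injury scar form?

Between growth ring 30 and the bark edge there are 135 − 30 = 105 growth rings.
105 − 6 false = 99 true growth rings after the injury scar.
The growth ring at the bark edge is 1998 CE, so the injury scar dates to 1998 − 99 = 1899 CE.

1899 CE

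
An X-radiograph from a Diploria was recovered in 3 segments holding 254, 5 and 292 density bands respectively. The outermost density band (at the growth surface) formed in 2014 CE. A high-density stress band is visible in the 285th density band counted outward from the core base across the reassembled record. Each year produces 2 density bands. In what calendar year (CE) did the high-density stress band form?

1881 CE

Total density bands = 254 + 5 + 292 = 551.
Between density band 285 and the growth surface there are 551 − 285 = 266 density bands.
266 density bands at 2 per year is 266 / 2 = 133 years.
Counting back 133 years from 2014 CE places the high-density stress band in 2014 − 133 = 1881 CE.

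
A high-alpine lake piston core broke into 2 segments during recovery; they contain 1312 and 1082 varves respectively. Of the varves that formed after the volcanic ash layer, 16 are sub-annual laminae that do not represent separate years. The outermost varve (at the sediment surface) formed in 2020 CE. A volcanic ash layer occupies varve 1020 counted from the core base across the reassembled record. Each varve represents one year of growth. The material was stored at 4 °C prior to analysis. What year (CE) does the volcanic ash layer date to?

662 CE

Total varves = 1312 + 1082 = 2394.
The volcanic ash layer sits at varve 1020 from the core base, so 2394 − 1020 = 1374 varves formed after it.
Removing the 16 false varves leaves 1374 − 16 = 1358 true varves beyond the volcanic ash layer.
2020 − 1358 = 662 CE.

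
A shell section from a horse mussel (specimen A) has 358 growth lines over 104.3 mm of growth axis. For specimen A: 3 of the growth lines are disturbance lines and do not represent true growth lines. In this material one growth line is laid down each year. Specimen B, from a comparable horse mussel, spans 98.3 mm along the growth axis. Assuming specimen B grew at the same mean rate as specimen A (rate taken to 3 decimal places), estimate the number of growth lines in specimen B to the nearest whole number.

334 growth lines

Specimen A: true growth line count = 358 − 3 = 355.
A: Mean rate = 104.3 mm / 355 years ≈ 0.294 mm/yr.
B spans 98.3 / 0.294 = 334.35 years ≈ 334 growth lines.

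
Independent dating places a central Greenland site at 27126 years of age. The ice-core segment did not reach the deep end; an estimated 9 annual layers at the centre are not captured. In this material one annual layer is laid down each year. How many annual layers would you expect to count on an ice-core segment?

27117 annual layers

At one annual layer per year, 27126 years correspond to 27126 annual layers.
27126 − 9 missed = 27117 annual layers expected in the prepared section.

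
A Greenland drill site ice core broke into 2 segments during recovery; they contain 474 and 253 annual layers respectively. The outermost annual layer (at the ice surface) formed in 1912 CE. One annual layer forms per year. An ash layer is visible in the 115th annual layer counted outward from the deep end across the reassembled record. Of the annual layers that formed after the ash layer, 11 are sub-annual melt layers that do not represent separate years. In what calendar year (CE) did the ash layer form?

1311 CE

Total annual layers = 474 + 253 = 727.
The ash layer sits at annual layer 115 from the deep end, so 727 − 115 = 612 annual layers formed after it.
612 − 11 false = 601 true annual layers after the ash layer.
1912 − 601 = 1311 CE.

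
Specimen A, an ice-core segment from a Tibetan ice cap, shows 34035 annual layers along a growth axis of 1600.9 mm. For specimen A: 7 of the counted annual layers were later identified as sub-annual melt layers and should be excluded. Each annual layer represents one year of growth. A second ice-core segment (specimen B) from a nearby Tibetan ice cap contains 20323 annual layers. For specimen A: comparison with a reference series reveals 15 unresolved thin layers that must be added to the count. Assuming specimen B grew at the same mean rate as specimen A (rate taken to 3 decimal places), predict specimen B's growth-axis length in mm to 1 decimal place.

Specimen A: after corrections the count is 34035 − 7 + 15 = 34043 annual layers.
A: Mean rate = 1600.9 mm / 34043 years ≈ 0.047 mm per year.
Length of B = 0.047 × 20323 = 955.2 mm.

955.2 mm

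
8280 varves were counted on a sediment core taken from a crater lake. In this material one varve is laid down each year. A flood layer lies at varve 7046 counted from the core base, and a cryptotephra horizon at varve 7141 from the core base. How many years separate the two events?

95 yr

7141 − 7046 = 95 varves lie between the two events.
At one varve per year, 95 years elapsed between them.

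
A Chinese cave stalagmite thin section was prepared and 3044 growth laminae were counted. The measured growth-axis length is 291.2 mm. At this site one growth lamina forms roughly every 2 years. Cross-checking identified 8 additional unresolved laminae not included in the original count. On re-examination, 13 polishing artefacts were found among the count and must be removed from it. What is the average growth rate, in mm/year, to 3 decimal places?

0.048 mm/year

After corrections the count is 3044 − 13 + 8 = 3039 growth laminae.
At 2 years per growth lamina, 3039 × 2 = 6078 years.
Mean rate = 291.2 mm / 6078 years ≈ 0.048 mm/year.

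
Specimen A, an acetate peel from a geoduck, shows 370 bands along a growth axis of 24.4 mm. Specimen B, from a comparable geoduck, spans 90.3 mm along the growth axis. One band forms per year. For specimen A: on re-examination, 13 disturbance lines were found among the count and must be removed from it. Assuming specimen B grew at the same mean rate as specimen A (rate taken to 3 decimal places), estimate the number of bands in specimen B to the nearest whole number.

Specimen A: after corrections the count is 370 − 13 = 357 bands.
A: 24.4 mm over 357 years gives 24.4 / 357 ≈ 0.068 mm/year.
Specimen B: 90.3 mm / 0.068 mm per year = 1327.94 years ≈ 1328 bands.

1328 bands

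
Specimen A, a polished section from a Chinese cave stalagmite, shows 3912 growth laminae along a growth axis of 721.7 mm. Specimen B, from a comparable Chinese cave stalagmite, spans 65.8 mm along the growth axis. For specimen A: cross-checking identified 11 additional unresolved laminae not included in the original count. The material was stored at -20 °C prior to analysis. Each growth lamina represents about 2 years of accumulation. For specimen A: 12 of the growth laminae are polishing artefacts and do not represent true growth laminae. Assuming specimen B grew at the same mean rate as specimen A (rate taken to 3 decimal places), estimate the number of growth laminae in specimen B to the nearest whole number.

Specimen A: correcting the raw count gives 3912 − 12 + 11 = 3911 true growth laminae.
Specimen A: at 2 years per growth lamina, 3911 × 2 = 7822 years.
A: Extension rate ≈ 721.7 / 7822 = 0.092 mm/year.
B spans 65.8 / 0.092 = 715.22 years; at 2 years per growth lamina that is 715.22 / 2 ≈ 358 growth laminae.

358 growth laminae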